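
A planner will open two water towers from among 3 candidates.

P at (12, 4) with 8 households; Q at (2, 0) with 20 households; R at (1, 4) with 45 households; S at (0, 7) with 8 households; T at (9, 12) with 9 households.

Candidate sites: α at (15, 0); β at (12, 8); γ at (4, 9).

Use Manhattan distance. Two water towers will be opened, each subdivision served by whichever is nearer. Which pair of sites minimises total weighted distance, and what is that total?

Evaluate every pair (each demand assigned to the nearer of the two):
  {β, γ}: total = 723
  {α, γ}: total = 756
  {α, β}: total = 1134
Best pair: {β, γ} with total 723.

{β, γ}, total 723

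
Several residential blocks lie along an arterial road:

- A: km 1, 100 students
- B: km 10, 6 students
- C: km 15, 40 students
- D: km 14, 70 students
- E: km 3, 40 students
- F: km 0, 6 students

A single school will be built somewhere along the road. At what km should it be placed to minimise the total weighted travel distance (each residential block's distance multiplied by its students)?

For a sum of weighted absolute distances on a line, the optimum is the weighted median (not the mean). Total weight W = 262; half-weight = 131.
Sort by position and accumulate weight:
  km 0 (F, w=6) → cum 6
  km 1 (A, w=100) → cum 106
  km 3 (E, w=40) → cum 146  ≥ 131 → median here
  km 10 (B, w=6) → cum 152
  km 14 (D, w=70) → cum 222
  km 15 (C, w=40) → cum 262
Optimal location: km 3.

x = 3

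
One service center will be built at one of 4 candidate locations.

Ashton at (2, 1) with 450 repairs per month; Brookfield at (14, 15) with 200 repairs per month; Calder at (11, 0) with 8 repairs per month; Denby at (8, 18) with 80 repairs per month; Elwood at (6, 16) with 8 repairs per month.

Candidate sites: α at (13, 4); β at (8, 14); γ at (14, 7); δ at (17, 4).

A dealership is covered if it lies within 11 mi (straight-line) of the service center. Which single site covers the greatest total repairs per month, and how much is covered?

Coverage radius r = 11 mi; a point is covered iff (Δx)²+(Δy)² ≤ 11² = 121.
  α (13, 4): covers {Calder} → 8
  β (8, 14): covers {Brookfield, Denby, Elwood} → 288
  γ (14, 7): covers {Brookfield, Calder} → 208
  δ (17, 4): covers {Calder} → 8
Maximum coverage at β: 288 repairs per month.

β, covering 288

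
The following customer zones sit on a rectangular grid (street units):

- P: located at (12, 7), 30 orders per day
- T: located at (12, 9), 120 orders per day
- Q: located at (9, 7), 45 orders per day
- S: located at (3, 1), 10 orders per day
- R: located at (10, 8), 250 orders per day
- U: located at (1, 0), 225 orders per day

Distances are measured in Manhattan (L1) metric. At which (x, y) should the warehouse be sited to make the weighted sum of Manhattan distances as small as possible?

Manhattan distance separates: Σwᵢ(|x−xᵢ|+|y−yᵢ|) = Σwᵢ|x−xᵢ| + Σwᵢ|y−yᵢ|, so x and y are optimised independently as 1-D weighted medians.
Total weight W = 680; half = 340.
x-coordinate, sorted with cumulative weight:
  x=1 (U, w=225) cum 225
  x=3 (S, w=10) cum 235
  x=9 (Q, w=45) cum 280
  x=10 (R, w=250) cum 530  ← median
  x=12 (P, w=30) cum 560
  x=12 (T, w=120) cum 680
⇒ x* = 10
y-coordinate, sorted with cumulative weight:
  y=0 (U, w=225) cum 225
  y=1 (S, w=10) cum 235
  y=7 (P, w=30) cum 265
  y=7 (Q, w=45) cum 310
  y=8 (R, w=250) cum 560  ← median
  y=9 (T, w=120) cum 680
⇒ y* = 8

(10, 8)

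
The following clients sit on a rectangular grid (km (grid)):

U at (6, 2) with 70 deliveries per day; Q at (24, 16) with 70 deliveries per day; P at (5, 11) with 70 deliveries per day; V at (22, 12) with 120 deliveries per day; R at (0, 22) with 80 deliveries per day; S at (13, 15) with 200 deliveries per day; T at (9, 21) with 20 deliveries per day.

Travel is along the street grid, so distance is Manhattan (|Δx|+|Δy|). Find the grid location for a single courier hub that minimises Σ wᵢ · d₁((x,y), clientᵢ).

(13, 15)

Manhattan distance separates: Σwᵢ(|x−xᵢ|+|y−yᵢ|) = Σwᵢ|x−xᵢ| + Σwᵢ|y−yᵢ|, so x and y are optimised independently as 1-D weighted medians.
Total weight W = 630; half = 315.
x-coordinate, sorted with cumulative weight:
  x=0 (R, w=80) cum 80
  x=5 (P, w=70) cum 150
  x=6 (U, w=70) cum 220
  x=9 (T, w=20) cum 240
  x=13 (S, w=200) cum 440  ← median
  x=22 (V, w=120) cum 560
  x=24 (Q, w=70) cum 630
⇒ x* = 13
y-coordinate, sorted with cumulative weight:
  y=2 (U, w=70) cum 70
  y=11 (P, w=70) cum 140
  y=12 (V, w=120) cum 260
  y=15 (S, w=200) cum 460  ← median
  y=16 (Q, w=70) cum 530
  y=21 (T, w=20) cum 550
  y=22 (R, w=80) cum 630
⇒ y* = 15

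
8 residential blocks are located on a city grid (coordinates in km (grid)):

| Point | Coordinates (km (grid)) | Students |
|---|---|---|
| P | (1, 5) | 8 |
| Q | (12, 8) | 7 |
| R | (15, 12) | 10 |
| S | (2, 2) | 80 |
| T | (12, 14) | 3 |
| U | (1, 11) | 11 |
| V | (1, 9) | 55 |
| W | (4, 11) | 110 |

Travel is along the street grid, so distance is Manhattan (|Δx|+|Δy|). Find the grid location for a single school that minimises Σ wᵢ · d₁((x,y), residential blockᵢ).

(2, 9)

Manhattan distance separates: Σwᵢ(|x−xᵢ|+|y−yᵢ|) = Σwᵢ|x−xᵢ| + Σwᵢ|y−yᵢ|, so x and y are optimised independently as 1-D weighted medians.
Total weight W = 284; half = 142.
x-coordinate, sorted with cumulative weight:
  x=1 (P, w=8) cum 8
  x=1 (U, w=11) cum 19
  x=1 (V, w=55) cum 74
  x=2 (S, w=80) cum 154  ← median
  x=4 (W, w=110) cum 264
  x=12 (Q, w=7) cum 271
  x=12 (T, w=3) cum 274
  x=15 (R, w=10) cum 284
⇒ x* = 2
y-coordinate, sorted with cumulative weight:
  y=2 (S, w=80) cum 80
  y=5 (P, w=8) cum 88
  y=8 (Q, w=7) cum 95
  y=9 (V, w=55) cum 150  ← median
  y=11 (U, w=11) cum 161
  y=11 (W, w=110) cum 271
  y=12 (R, w=10) cum 281
  y=14 (T, w=3) cum 284
⇒ y* = 9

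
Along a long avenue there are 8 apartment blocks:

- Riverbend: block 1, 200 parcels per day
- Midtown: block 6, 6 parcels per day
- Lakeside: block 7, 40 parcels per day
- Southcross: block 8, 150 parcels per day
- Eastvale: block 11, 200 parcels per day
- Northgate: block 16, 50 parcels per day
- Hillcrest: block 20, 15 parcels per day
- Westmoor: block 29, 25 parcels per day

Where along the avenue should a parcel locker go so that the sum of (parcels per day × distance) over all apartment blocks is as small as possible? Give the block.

For a sum of weighted absolute distances on a line, the optimum is the weighted median (not the mean). Total weight W = 686; half-weight = 343.
Sort by position and accumulate weight:
  block 1 (Riverbend, w=200) → cum 200
  block 6 (Midtown, w=6) → cum 206
  block 7 (Lakeside, w=40) → cum 246
  block 8 (Southcross, w=150) → cum 396  ≥ 343 → median here
  block 11 (Eastvale, w=200) → cum 596
  block 16 (Northgate, w=50) → cum 646
  block 20 (Hillcrest, w=15) → cum 661
  block 29 (Westmoor, w=25) → cum 686
Optimal location: block 8.

x = 8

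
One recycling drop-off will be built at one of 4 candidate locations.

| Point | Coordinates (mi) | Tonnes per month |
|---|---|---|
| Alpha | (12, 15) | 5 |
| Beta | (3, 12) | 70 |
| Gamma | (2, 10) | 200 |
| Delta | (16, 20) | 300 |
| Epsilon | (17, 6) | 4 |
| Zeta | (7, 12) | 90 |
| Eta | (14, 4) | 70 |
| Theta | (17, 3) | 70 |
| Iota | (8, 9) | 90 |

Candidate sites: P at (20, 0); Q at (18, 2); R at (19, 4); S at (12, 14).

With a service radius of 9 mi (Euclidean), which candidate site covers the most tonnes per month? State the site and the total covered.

Coverage radius r = 9 mi; a point is covered iff (Δx)²+(Δy)² ≤ 9² = 81.
  P (20, 0): covers {Epsilon, Eta, Theta} → 144
  Q (18, 2): covers {Epsilon, Eta, Theta} → 144
  R (19, 4): covers {Epsilon, Eta, Theta} → 144
  S (12, 14): covers {Alpha, Delta, Zeta, Iota} → 485
Maximum coverage at S: 485 tonnes per month.

S, covering 485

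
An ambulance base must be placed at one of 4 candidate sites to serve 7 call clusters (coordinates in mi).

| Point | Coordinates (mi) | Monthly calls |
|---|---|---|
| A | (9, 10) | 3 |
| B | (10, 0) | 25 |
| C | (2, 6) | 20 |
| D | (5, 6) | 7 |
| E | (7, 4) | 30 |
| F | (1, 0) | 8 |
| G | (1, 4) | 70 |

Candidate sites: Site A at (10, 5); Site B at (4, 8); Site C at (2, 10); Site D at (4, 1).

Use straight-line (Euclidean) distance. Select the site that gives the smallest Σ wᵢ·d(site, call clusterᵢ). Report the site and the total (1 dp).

Site D, total 775.9 mi

Total weighted distance at each candidate:
  Site A (10, 5): total = 1148.3
  Site B (4, 8): total = 906.7
  Site C (2, 10): total = 1196.7
  Site D (4, 1): total = 775.9
Minimum is at Site D with total 775.9 mi.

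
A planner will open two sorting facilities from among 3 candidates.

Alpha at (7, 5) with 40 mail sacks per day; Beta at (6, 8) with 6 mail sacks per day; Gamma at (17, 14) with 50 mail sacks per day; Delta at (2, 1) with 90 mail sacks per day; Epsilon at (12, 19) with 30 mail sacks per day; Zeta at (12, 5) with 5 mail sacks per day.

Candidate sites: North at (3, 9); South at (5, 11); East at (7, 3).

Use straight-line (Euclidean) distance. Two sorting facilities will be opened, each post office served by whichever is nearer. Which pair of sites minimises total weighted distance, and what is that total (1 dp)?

{South, East}, total 1547.9

Evaluate every pair (each demand assigned to the nearer of the two):
  {South, East}: total = 1547.9
  {North, East}: total = 1757.5
  {North, South}: total = 1954.3
Best pair: {South, East} with total 1547.9.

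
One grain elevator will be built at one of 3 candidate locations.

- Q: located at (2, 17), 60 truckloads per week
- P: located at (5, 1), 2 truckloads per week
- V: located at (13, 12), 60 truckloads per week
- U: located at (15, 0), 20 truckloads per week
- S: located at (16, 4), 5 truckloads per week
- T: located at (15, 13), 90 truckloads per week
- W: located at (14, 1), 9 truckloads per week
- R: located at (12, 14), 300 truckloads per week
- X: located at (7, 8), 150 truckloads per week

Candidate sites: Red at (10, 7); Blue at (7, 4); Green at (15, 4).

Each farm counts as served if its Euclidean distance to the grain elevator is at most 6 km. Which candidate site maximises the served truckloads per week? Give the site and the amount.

Coverage radius r = 6 km; a point is covered iff (Δx)²+(Δy)² ≤ 6² = 36.
  Red (10, 7): covers {V, X} → 210
  Blue (7, 4): covers {P, X} → 152
  Green (15, 4): covers {U, S, W} → 34
Maximum coverage at Red: 210 truckloads per week.

Red, covering 210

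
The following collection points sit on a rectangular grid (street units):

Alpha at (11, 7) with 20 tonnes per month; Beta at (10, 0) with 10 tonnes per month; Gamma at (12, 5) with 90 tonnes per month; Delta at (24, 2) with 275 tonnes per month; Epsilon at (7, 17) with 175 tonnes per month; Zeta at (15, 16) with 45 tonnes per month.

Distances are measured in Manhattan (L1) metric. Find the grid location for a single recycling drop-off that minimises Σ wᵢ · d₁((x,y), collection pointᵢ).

(15, 5)

Manhattan distance separates: Σwᵢ(|x−xᵢ|+|y−yᵢ|) = Σwᵢ|x−xᵢ| + Σwᵢ|y−yᵢ|, so x and y are optimised independently as 1-D weighted medians.
Total weight W = 615; half = 307.5.
x-coordinate, sorted with cumulative weight:
  x=7 (Epsilon, w=175) cum 175
  x=10 (Beta, w=10) cum 185
  x=11 (Alpha, w=20) cum 205
  x=12 (Gamma, w=90) cum 295
  x=15 (Zeta, w=45) cum 340  ← median
  x=24 (Delta, w=275) cum 615
⇒ x* = 15
y-coordinate, sorted with cumulative weight:
  y=0 (Beta, w=10) cum 10
  y=2 (Delta, w=275) cum 285
  y=5 (Gamma, w=90) cum 375  ← median
  y=7 (Alpha, w=20) cum 395
  y=16 (Zeta, w=45) cum 440
  y=17 (Epsilon, w=175) cum 615
⇒ y* = 5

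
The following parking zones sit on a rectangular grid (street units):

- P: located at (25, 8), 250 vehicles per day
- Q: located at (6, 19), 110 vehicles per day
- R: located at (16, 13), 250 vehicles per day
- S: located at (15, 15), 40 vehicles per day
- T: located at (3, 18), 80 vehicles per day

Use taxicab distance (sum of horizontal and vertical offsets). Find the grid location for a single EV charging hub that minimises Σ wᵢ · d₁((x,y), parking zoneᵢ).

(16, 13)

Manhattan distance separates: Σwᵢ(|x−xᵢ|+|y−yᵢ|) = Σwᵢ|x−xᵢ| + Σwᵢ|y−yᵢ|, so x and y are optimised independently as 1-D weighted medians.
Total weight W = 730; half = 365.
x-coordinate, sorted with cumulative weight:
  x=3 (T, w=80) cum 80
  x=6 (Q, w=110) cum 190
  x=15 (S, w=40) cum 230
  x=16 (R, w=250) cum 480  ← median
  x=25 (P, w=250) cum 730
⇒ x* = 16
y-coordinate, sorted with cumulative weight:
  y=8 (P, w=250) cum 250
  y=13 (R, w=250) cum 500  ← median
  y=15 (S, w=40) cum 540
  y=18 (T, w=80) cum 620
  y=19 (Q, w=110) cum 730
⇒ y* = 13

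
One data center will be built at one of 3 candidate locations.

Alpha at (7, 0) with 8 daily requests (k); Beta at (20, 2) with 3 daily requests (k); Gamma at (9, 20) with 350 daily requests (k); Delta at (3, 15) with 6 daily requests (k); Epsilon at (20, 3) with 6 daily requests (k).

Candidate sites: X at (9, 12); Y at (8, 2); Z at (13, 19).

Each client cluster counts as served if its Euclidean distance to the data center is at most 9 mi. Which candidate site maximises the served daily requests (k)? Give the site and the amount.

X, covering 356

Coverage radius r = 9 mi; a point is covered iff (Δx)²+(Δy)² ≤ 9² = 81.
  X (9, 12): covers {Gamma, Delta} → 356
  Y (8, 2): covers {Alpha} → 8
  Z (13, 19): covers {Gamma} → 350
Maximum coverage at X: 356 daily requests (k).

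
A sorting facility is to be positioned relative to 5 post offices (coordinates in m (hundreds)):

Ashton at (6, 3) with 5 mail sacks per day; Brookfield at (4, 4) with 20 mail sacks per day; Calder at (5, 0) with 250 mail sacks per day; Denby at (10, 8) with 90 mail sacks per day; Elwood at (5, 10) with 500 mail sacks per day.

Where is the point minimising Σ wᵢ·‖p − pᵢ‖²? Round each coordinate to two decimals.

(5.50, 6.72)

The minimiser of Σwᵢ‖p−pᵢ‖² is the weighted centroid p* = (Σwᵢpᵢ)/(Σwᵢ).
Σwᵢ = 865.
Σwᵢxᵢ = 5·6 + 20·4 + 250·5 + 90·10 + 500·5 = 4760.
Σwᵢyᵢ = 5·3 + 20·4 + 250·0 + 90·8 + 500·10 = 5815.
x* = 4760/865 = 5.50, y* = 5815/865 = 6.72.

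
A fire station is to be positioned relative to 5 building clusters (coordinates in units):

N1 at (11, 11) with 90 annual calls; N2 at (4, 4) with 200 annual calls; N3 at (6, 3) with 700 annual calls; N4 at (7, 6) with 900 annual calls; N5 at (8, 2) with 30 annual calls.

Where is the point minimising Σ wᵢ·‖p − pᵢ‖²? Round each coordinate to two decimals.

The minimiser of Σwᵢ‖p−pᵢ‖² is the weighted centroid p* = (Σwᵢpᵢ)/(Σwᵢ).
Σwᵢ = 1920.
Σwᵢxᵢ = 90·11 + 200·4 + 700·6 + 900·7 + 30·8 = 12530.
Σwᵢyᵢ = 90·11 + 200·4 + 700·3 + 900·6 + 30·2 = 9350.
x* = 12530/1920 = 6.53, y* = 9350/1920 = 4.87.

(6.53, 4.87)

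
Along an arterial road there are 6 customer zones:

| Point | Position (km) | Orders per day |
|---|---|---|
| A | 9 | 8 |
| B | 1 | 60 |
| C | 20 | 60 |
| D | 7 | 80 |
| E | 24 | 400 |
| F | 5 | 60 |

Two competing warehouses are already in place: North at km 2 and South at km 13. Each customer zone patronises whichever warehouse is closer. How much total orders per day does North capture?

The indifferent point is the midpoint (2+13)/2 = 7.5; customer zones left of it (closer to North at 2) go to North, those right go to South.
  B at 1 (w=60) → North
  F at 5 (w=60) → North
  D at 7 (w=80) → North
  A at 9 (w=8) → South
  C at 20 (w=60) → South
  E at 24 (w=400) → South
North captures 200; South captures 468.

200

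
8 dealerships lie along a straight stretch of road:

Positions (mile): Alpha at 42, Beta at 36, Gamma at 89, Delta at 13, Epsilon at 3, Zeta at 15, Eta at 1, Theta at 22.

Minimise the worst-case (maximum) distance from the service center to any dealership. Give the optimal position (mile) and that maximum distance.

The 1-center on a line is the midpoint of the two extreme points: leftmost at 1, rightmost at 89.
Optimal location = (1 + 89)/2 = 45; maximum distance = (89 − 1)/2 = 44.

location 45, max distance 44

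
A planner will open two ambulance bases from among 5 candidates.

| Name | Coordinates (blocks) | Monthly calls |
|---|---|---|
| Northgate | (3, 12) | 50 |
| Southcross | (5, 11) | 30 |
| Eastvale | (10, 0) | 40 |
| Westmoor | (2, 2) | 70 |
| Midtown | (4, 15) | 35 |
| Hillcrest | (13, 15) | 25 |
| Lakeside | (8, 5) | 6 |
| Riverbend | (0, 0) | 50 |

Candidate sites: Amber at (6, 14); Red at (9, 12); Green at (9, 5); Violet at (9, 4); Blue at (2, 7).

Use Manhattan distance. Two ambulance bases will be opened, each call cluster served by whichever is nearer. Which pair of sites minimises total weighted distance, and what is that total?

Evaluate every pair (each demand assigned to the nearer of the two):
  {Amber, Blue}: total = 2123
  {Amber, Violet}: total = 2167
  {Violet, Blue}: total = 2247
  {Green, Blue}: total = 2256
  {Red, Blue}: total = 2273
  {Amber, Green}: total = 2321
  {Red, Violet}: total = 2397
  {Red, Green}: total = 2551
  {Green, Violet}: total = 3311
  {Amber, Red}: total = 3338
Best pair: {Amber, Blue} with total 2123.

{Amber, Blue}, total 2123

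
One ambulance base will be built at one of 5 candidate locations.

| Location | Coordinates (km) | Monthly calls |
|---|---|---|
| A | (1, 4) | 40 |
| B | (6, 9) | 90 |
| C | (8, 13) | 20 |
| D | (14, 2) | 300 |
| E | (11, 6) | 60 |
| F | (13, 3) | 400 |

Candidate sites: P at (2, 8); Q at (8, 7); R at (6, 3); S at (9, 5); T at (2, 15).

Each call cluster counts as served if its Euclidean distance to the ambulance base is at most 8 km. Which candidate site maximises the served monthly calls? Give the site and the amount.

Q, covering 910

Coverage radius r = 8 km; a point is covered iff (Δx)²+(Δy)² ≤ 8² = 64.
  P (2, 8): covers {A, B, C} → 150
  Q (8, 7): covers {A, B, C, D, E, F} → 910
  R (6, 3): covers {A, B, E, F} → 590
  S (9, 5): covers {B, D, E, F} → 850
  T (2, 15): covers {B, C} → 110
Maximum coverage at Q: 910 monthly calls.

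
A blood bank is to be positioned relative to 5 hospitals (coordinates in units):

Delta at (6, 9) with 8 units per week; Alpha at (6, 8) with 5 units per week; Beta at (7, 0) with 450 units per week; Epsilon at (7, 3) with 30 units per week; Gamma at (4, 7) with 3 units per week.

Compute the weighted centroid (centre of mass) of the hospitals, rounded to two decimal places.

The minimiser of Σwᵢ‖p−pᵢ‖² is the weighted centroid p* = (Σwᵢpᵢ)/(Σwᵢ).
Σwᵢ = 496.
Σwᵢxᵢ = 8·6 + 5·6 + 450·7 + 30·7 + 3·4 = 3450.
Σwᵢyᵢ = 8·9 + 5·8 + 450·0 + 30·3 + 3·7 = 223.
x* = 3450/496 = 6.96, y* = 223/496 = 0.45.

(6.96, 0.45)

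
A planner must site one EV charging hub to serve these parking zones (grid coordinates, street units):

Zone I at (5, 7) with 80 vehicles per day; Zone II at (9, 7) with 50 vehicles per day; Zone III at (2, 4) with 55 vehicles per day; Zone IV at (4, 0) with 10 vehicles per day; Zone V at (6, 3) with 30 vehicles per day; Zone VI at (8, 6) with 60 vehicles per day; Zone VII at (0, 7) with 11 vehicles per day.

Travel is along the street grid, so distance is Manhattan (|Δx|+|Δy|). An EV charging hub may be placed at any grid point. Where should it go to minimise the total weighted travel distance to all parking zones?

Manhattan distance separates: Σwᵢ(|x−xᵢ|+|y−yᵢ|) = Σwᵢ|x−xᵢ| + Σwᵢ|y−yᵢ|, so x and y are optimised independently as 1-D weighted medians.
Total weight W = 296; half = 148.
x-coordinate, sorted with cumulative weight:
  x=0 (Zone VII, w=11) cum 11
  x=2 (Zone III, w=55) cum 66
  x=4 (Zone IV, w=10) cum 76
  x=5 (Zone I, w=80) cum 156  ← median
  x=6 (Zone V, w=30) cum 186
  x=8 (Zone VI, w=60) cum 246
  x=9 (Zone II, w=50) cum 296
⇒ x* = 5
y-coordinate, sorted with cumulative weight:
  y=0 (Zone IV, w=10) cum 10
  y=3 (Zone V, w=30) cum 40
  y=4 (Zone III, w=55) cum 95
  y=6 (Zone VI, w=60) cum 155  ← median
  y=7 (Zone I, w=80) cum 235
  y=7 (Zone II, w=50) cum 285
  y=7 (Zone VII, w=11) cum 296
⇒ y* = 6

(5, 6)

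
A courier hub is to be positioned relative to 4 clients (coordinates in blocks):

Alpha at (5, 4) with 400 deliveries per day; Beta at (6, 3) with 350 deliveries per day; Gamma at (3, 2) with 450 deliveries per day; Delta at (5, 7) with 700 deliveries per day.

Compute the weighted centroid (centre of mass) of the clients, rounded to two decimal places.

The minimiser of Σwᵢ‖p−pᵢ‖² is the weighted centroid p* = (Σwᵢpᵢ)/(Σwᵢ).
Σwᵢ = 1900.
Σwᵢxᵢ = 400·5 + 350·6 + 450·3 + 700·5 = 8950.
Σwᵢyᵢ = 400·4 + 350·3 + 450·2 + 700·7 = 8450.
x* = 8950/1900 = 4.71, y* = 8450/1900 = 4.45.

(4.71, 4.45)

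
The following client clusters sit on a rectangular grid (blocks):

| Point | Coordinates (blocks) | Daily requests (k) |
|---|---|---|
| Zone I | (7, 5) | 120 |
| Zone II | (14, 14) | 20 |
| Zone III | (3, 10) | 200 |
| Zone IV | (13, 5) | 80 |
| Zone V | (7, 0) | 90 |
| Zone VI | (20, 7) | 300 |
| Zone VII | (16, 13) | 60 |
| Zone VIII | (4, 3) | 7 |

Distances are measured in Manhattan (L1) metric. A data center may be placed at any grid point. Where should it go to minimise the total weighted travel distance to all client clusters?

(13, 7)

Manhattan distance separates: Σwᵢ(|x−xᵢ|+|y−yᵢ|) = Σwᵢ|x−xᵢ| + Σwᵢ|y−yᵢ|, so x and y are optimised independently as 1-D weighted medians.
Total weight W = 877; half = 438.5.
x-coordinate, sorted with cumulative weight:
  x=3 (Zone III, w=200) cum 200
  x=4 (Zone VIII, w=7) cum 207
  x=7 (Zone I, w=120) cum 327
  x=7 (Zone V, w=90) cum 417
  x=13 (Zone IV, w=80) cum 497  ← median
  x=14 (Zone II, w=20) cum 517
  x=16 (Zone VII, w=60) cum 577
  x=20 (Zone VI, w=300) cum 877
⇒ x* = 13
y-coordinate, sorted with cumulative weight:
  y=0 (Zone V, w=90) cum 90
  y=3 (Zone VIII, w=7) cum 97
  y=5 (Zone I, w=120) cum 217
  y=5 (Zone IV, w=80) cum 297
  y=7 (Zone VI, w=300) cum 597  ← median
  y=10 (Zone III, w=200) cum 797
  y=13 (Zone VII, w=60) cum 857
  y=14 (Zone II, w=20) cum 877
⇒ y* = 7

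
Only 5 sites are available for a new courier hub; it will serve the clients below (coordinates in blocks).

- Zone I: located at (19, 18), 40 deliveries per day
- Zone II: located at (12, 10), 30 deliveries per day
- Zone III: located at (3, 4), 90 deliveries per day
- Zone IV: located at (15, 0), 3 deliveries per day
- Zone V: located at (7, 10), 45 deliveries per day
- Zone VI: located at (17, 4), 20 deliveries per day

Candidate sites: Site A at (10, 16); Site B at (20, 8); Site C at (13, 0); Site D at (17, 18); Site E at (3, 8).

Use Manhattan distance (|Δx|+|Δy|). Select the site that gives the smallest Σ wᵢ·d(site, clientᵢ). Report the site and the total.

Total weighted distance at each candidate:
  Site A (10, 16): total = 3238
  Site B (20, 8): total = 3484
  Site C (13, 0): total = 3436
  Site D (17, 18): total = 4140
  Site E (3, 8): total = 2420
Minimum is at Site E with total 2420 blocks.

Site E, total 2420 blocks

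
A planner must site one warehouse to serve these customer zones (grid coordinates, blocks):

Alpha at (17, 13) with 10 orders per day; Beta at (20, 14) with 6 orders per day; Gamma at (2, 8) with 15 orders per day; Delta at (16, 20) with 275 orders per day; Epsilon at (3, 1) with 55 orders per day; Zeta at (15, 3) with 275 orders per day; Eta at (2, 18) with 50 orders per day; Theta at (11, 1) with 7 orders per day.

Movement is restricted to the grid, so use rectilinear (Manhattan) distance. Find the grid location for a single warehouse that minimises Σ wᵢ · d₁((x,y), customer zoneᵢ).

(15, 8)

Manhattan distance separates: Σwᵢ(|x−xᵢ|+|y−yᵢ|) = Σwᵢ|x−xᵢ| + Σwᵢ|y−yᵢ|, so x and y are optimised independently as 1-D weighted medians.
Total weight W = 693; half = 346.5.
x-coordinate, sorted with cumulative weight:
  x=2 (Gamma, w=15) cum 15
  x=2 (Eta, w=50) cum 65
  x=3 (Epsilon, w=55) cum 120
  x=11 (Theta, w=7) cum 127
  x=15 (Zeta, w=275) cum 402  ← median
  x=16 (Delta, w=275) cum 677
  x=17 (Alpha, w=10) cum 687
  x=20 (Beta, w=6) cum 693
⇒ x* = 15
y-coordinate, sorted with cumulative weight:
  y=1 (Epsilon, w=55) cum 55
  y=1 (Theta, w=7) cum 62
  y=3 (Zeta, w=275) cum 337
  y=8 (Gamma, w=15) cum 352  ← median
  y=13 (Alpha, w=10) cum 362
  y=14 (Beta, w=6) cum 368
  y=18 (Eta, w=50) cum 418
  y=20 (Delta, w=275) cum 693
⇒ y* = 8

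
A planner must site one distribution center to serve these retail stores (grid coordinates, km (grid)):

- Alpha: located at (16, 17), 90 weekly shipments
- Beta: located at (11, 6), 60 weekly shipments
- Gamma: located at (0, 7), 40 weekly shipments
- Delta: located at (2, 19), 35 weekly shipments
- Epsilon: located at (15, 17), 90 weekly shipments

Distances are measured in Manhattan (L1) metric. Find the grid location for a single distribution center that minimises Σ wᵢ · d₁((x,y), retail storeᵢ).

Manhattan distance separates: Σwᵢ(|x−xᵢ|+|y−yᵢ|) = Σwᵢ|x−xᵢ| + Σwᵢ|y−yᵢ|, so x and y are optimised independently as 1-D weighted medians.
Total weight W = 315; half = 157.5.
x-coordinate, sorted with cumulative weight:
  x=0 (Gamma, w=40) cum 40
  x=2 (Delta, w=35) cum 75
  x=11 (Beta, w=60) cum 135
  x=15 (Epsilon, w=90) cum 225  ← median
  x=16 (Alpha, w=90) cum 315
⇒ x* = 15
y-coordinate, sorted with cumulative weight:
  y=6 (Beta, w=60) cum 60
  y=7 (Gamma, w=40) cum 100
  y=17 (Alpha, w=90) cum 190  ← median
  y=17 (Epsilon, w=90) cum 280
  y=19 (Delta, w=35) cum 315
⇒ y* = 17

(15, 17)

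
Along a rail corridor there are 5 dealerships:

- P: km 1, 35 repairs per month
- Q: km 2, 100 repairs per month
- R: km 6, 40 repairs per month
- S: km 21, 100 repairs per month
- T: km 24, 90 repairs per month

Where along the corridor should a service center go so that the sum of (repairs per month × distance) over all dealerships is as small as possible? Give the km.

For a sum of weighted absolute distances on a line, the optimum is the weighted median (not the mean). Total weight W = 365; half-weight = 182.5.
Sort by position and accumulate weight:
  km 1 (P, w=35) → cum 35
  km 2 (Q, w=100) → cum 135
  km 6 (R, w=40) → cum 175
  km 21 (S, w=100) → cum 275  ≥ 182.5 → median here
  km 24 (T, w=90) → cum 365
Optimal location: km 21.

x = 21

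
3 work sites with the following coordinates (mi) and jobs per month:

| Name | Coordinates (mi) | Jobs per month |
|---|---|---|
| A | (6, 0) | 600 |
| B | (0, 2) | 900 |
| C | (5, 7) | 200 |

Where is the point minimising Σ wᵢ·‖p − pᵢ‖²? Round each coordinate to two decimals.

(2.71, 1.88)

The minimiser of Σwᵢ‖p−pᵢ‖² is the weighted centroid p* = (Σwᵢpᵢ)/(Σwᵢ).
Σwᵢ = 1700.
Σwᵢxᵢ = 600·6 + 900·0 + 200·5 = 4600.
Σwᵢyᵢ = 600·0 + 900·2 + 200·7 = 3200.
x* = 4600/1700 = 2.71, y* = 3200/1700 = 1.88.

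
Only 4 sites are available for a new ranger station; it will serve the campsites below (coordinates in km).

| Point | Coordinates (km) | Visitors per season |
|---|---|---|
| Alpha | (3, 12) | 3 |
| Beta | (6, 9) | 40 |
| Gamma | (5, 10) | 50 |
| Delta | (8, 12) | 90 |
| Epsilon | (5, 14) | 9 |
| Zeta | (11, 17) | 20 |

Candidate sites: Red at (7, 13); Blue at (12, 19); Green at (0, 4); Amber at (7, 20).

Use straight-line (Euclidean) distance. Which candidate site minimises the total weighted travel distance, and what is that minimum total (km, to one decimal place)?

Red, total 618.1 km

Total weighted distance at each candidate:
  Red (7, 13): total = 618.1
  Blue (12, 19): total = 1918.5
  Green (0, 4): total = 2188.0
  Amber (7, 20): total = 1861.1
Minimum is at Red with total 618.1 km.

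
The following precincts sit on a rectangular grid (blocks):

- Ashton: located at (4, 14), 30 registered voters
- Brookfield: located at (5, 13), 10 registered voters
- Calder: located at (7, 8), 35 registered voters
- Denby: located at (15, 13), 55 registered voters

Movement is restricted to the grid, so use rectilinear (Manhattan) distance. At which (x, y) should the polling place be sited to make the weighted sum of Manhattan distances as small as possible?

(7, 13)

Manhattan distance separates: Σwᵢ(|x−xᵢ|+|y−yᵢ|) = Σwᵢ|x−xᵢ| + Σwᵢ|y−yᵢ|, so x and y are optimised independently as 1-D weighted medians.
Total weight W = 130; half = 65.
x-coordinate, sorted with cumulative weight:
  x=4 (Ashton, w=30) cum 30
  x=5 (Brookfield, w=10) cum 40
  x=7 (Calder, w=35) cum 75  ← median
  x=15 (Denby, w=55) cum 130
⇒ x* = 7
y-coordinate, sorted with cumulative weight:
  y=8 (Calder, w=35) cum 35
  y=13 (Brookfield, w=10) cum 45
  y=13 (Denby, w=55) cum 100  ← median
  y=14 (Ashton, w=30) cum 130
⇒ y* = 13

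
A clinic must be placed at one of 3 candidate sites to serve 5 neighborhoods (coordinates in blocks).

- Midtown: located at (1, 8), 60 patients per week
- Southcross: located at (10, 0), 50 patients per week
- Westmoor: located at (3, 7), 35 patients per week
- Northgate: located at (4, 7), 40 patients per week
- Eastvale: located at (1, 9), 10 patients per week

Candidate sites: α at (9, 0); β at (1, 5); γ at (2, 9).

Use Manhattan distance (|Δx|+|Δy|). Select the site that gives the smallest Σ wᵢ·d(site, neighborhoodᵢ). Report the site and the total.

Total weighted distance at each candidate:
  α (9, 0): total = 2115
  β (1, 5): total = 1260
  γ (2, 9): total = 1245
Minimum is at γ with total 1245 blocks.

γ, total 1245 blocks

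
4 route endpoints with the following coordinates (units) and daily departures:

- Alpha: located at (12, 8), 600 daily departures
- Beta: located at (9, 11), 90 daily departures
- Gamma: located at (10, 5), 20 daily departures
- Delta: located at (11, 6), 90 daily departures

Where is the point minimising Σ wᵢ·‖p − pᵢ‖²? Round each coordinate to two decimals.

The minimiser of Σwᵢ‖p−pᵢ‖² is the weighted centroid p* = (Σwᵢpᵢ)/(Σwᵢ).
Σwᵢ = 800.
Σwᵢxᵢ = 600·12 + 90·9 + 20·10 + 90·11 = 9200.
Σwᵢyᵢ = 600·8 + 90·11 + 20·5 + 90·6 = 6430.
x* = 9200/800 = 11.50, y* = 6430/800 = 8.04.

(11.50, 8.04)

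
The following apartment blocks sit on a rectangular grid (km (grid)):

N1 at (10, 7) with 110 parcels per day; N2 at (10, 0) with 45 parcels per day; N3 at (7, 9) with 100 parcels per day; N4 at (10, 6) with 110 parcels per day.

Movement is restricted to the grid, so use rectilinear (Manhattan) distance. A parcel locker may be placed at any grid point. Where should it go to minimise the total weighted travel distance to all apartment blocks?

(10, 7)

Manhattan distance separates: Σwᵢ(|x−xᵢ|+|y−yᵢ|) = Σwᵢ|x−xᵢ| + Σwᵢ|y−yᵢ|, so x and y are optimised independently as 1-D weighted medians.
Total weight W = 365; half = 182.5.
x-coordinate, sorted with cumulative weight:
  x=7 (N3, w=100) cum 100
  x=10 (N1, w=110) cum 210  ← median
  x=10 (N2, w=45) cum 255
  x=10 (N4, w=110) cum 365
⇒ x* = 10
y-coordinate, sorted with cumulative weight:
  y=0 (N2, w=45) cum 45
  y=6 (N4, w=110) cum 155
  y=7 (N1, w=110) cum 265  ← median
  y=9 (N3, w=100) cum 365
⇒ y* = 7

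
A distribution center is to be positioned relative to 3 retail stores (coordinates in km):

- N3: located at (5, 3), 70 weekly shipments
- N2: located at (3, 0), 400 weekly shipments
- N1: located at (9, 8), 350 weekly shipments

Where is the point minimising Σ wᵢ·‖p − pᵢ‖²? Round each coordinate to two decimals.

The minimiser of Σwᵢ‖p−pᵢ‖² is the weighted centroid p* = (Σwᵢpᵢ)/(Σwᵢ).
Σwᵢ = 820.
Σwᵢxᵢ = 70·5 + 400·3 + 350·9 = 4700.
Σwᵢyᵢ = 70·3 + 400·0 + 350·8 = 3010.
x* = 4700/820 = 5.73, y* = 3010/820 = 3.67.

(5.73, 3.67)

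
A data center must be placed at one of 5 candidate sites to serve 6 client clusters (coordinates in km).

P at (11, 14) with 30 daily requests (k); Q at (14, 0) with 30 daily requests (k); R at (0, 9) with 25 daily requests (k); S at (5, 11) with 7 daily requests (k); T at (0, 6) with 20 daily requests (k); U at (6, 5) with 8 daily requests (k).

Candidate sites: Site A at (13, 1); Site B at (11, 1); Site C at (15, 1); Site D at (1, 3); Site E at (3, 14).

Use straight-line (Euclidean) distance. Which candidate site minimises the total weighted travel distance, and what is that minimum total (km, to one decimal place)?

Site D, total 1167.2 km

Total weighted distance at each candidate:
  Site A (13, 1): total = 1251.3
  Site B (11, 1): total = 1199.4
  Site C (15, 1): total = 1369.5
  Site D (1, 3): total = 1167.2
  Site E (3, 14): total = 1191.9
Minimum is at Site D with total 1167.2 km.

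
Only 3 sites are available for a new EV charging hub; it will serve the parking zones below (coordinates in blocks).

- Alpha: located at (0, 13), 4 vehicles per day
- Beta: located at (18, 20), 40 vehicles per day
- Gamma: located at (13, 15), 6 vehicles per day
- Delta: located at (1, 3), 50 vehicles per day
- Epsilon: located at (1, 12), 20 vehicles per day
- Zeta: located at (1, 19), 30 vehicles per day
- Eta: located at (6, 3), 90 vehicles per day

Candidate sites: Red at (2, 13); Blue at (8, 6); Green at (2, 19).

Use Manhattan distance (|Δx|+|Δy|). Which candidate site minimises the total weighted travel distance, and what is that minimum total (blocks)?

Blue, total 2914 blocks

Total weighted distance at each candidate:
  Red (2, 13): total = 3066
  Blue (8, 6): total = 2914
  Green (2, 19): total = 3642
Minimum is at Blue with total 2914 blocks.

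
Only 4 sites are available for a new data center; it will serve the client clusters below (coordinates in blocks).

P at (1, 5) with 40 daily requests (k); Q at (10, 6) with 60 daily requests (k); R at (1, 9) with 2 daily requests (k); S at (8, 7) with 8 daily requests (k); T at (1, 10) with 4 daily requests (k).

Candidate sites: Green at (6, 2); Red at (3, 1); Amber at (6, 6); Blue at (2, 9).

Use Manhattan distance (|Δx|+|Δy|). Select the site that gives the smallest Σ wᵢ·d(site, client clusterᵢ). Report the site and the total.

Amber, total 556 blocks

Total weighted distance at each candidate:
  Green (6, 2): total = 932
  Red (3, 1): total = 1112
  Amber (6, 6): total = 556
  Blue (2, 9): total = 934
Minimum is at Amber with total 556 blocks.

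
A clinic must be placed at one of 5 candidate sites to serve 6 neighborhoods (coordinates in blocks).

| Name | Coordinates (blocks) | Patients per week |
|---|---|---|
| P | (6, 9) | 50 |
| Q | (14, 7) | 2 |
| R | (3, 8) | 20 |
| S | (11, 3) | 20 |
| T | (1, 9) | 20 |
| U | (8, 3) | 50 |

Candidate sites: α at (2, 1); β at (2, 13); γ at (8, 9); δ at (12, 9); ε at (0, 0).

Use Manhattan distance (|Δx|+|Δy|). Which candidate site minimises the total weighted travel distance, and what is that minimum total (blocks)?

Total weighted distance at each candidate:
  α (2, 1): total = 1596
  β (2, 13): total = 1836
  γ (8, 9): total = 856
  δ (12, 9): total = 1368
  ε (0, 0): total = 2042
Minimum is at γ with total 856 blocks.

γ, total 856 blocks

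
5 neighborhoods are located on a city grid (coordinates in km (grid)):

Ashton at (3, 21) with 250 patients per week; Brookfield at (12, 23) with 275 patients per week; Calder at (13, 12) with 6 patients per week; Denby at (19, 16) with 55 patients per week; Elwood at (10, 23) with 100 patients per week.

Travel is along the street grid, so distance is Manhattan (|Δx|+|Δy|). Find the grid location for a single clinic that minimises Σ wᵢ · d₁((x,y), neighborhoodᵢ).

Manhattan distance separates: Σwᵢ(|x−xᵢ|+|y−yᵢ|) = Σwᵢ|x−xᵢ| + Σwᵢ|y−yᵢ|, so x and y are optimised independently as 1-D weighted medians.
Total weight W = 686; half = 343.
x-coordinate, sorted with cumulative weight:
  x=3 (Ashton, w=250) cum 250
  x=10 (Elwood, w=100) cum 350  ← median
  x=12 (Brookfield, w=275) cum 625
  x=13 (Calder, w=6) cum 631
  x=19 (Denby, w=55) cum 686
⇒ x* = 10
y-coordinate, sorted with cumulative weight:
  y=12 (Calder, w=6) cum 6
  y=16 (Denby, w=55) cum 61
  y=21 (Ashton, w=250) cum 311
  y=23 (Brookfield, w=275) cum 586  ← median
  y=23 (Elwood, w=100) cum 686
⇒ y* = 23

(10, 23)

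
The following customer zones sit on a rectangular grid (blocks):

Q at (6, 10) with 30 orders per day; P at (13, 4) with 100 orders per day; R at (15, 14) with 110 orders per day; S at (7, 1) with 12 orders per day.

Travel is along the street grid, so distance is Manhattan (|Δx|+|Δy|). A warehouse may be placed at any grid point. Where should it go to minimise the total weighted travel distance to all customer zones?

(13, 10)

Manhattan distance separates: Σwᵢ(|x−xᵢ|+|y−yᵢ|) = Σwᵢ|x−xᵢ| + Σwᵢ|y−yᵢ|, so x and y are optimised independently as 1-D weighted medians.
Total weight W = 252; half = 126.
x-coordinate, sorted with cumulative weight:
  x=6 (Q, w=30) cum 30
  x=7 (S, w=12) cum 42
  x=13 (P, w=100) cum 142  ← median
  x=15 (R, w=110) cum 252
⇒ x* = 13
y-coordinate, sorted with cumulative weight:
  y=1 (S, w=12) cum 12
  y=4 (P, w=100) cum 112
  y=10 (Q, w=30) cum 142  ← median
  y=14 (R, w=110) cum 252
⇒ y* = 10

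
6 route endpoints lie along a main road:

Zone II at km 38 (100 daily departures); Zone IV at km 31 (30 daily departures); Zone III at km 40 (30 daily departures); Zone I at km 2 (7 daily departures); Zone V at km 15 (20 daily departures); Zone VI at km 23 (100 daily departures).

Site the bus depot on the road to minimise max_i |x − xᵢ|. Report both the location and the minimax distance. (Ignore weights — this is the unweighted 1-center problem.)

location 21, max distance 19

The 1-center on a line is the midpoint of the two extreme points: leftmost at 2, rightmost at 40.
Optimal location = (2 + 40)/2 = 21; maximum distance = (40 − 2)/2 = 19.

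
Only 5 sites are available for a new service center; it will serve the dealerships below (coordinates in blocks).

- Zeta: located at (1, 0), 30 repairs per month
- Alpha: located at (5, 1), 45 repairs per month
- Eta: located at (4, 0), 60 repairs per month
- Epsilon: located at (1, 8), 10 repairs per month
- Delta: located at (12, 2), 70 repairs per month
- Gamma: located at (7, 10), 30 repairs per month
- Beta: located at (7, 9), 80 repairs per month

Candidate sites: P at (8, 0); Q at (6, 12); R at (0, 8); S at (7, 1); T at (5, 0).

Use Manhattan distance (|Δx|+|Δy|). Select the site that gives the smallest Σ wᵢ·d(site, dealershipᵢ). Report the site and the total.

Total weighted distance at each candidate:
  P (8, 0): total = 2330
  Q (6, 12): total = 3510
  R (0, 8): total = 3710
  S (7, 1): total = 2000
  T (5, 0): total = 2215
Minimum is at S with total 2000 blocks.

S, total 2000 blocks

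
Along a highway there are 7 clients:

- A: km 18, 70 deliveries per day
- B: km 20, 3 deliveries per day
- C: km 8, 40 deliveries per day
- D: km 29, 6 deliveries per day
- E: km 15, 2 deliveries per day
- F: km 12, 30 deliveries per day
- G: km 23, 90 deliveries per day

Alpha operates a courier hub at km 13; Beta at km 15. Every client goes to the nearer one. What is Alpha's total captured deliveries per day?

The indifferent point is the midpoint (13+15)/2 = 14; clients left of it (closer to Alpha at 13) go to Alpha, those right go to Beta.
  C at 8 (w=40) → Alpha
  F at 12 (w=30) → Alpha
  E at 15 (w=2) → Beta
  A at 18 (w=70) → Beta
  B at 20 (w=3) → Beta
  G at 23 (w=90) → Beta
  D at 29 (w=6) → Beta
Alpha captures 70; Beta captures 171.

70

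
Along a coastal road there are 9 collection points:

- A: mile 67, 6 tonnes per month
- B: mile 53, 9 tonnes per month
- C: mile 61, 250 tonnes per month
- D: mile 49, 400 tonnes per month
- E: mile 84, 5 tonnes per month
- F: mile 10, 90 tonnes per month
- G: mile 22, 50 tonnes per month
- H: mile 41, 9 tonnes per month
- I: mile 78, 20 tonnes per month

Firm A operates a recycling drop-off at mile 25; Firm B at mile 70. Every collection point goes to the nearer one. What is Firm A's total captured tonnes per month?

149

The indifferent point is the midpoint (25+70)/2 = 47.5; collection points left of it (closer to Firm A at 25) go to Firm A, those right go to Firm B.
  F at 10 (w=90) → Firm A
  G at 22 (w=50) → Firm A
  H at 41 (w=9) → Firm A
  D at 49 (w=400) → Firm B
  B at 53 (w=9) → Firm B
  C at 61 (w=250) → Firm B
  A at 67 (w=6) → Firm B
  I at 78 (w=20) → Firm B
  E at 84 (w=5) → Firm B
Firm A captures 149; Firm B captures 690.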